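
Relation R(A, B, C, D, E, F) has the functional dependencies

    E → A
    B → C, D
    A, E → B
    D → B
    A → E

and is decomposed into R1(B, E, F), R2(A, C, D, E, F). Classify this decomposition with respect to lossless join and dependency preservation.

lossless but not dependency-preserving

Lossless test: (E, F)⁺ = {A, B, C, D, E, F}, which contains all of one fragment — lossless.
Dependency preservation: the restricted closure of {B} across the fragments never reaches {C, D}, so B → C, D cannot be enforced without a join — not preserved.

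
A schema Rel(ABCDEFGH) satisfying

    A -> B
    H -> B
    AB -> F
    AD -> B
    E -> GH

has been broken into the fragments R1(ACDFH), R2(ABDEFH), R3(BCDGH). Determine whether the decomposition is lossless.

No

Chase test. Columns are ABCDEFGH; row i has aⱼ where attribute j ∈ Ri, else bᵢⱼ.
Initial tableau (one row per fragment):
  row 1: a1 b12 a3 a4 b15 a6 b17 a8
  row 2: a1 a2 b23 a4 a5 a6 b27 a8
  row 3: b31 a2 a3 a4 b35 b36 a7 a8
Rows 1 and 2 agree on A; apply A→B and equate their B entries.
No row becomes fully distinguished — the join is lossy.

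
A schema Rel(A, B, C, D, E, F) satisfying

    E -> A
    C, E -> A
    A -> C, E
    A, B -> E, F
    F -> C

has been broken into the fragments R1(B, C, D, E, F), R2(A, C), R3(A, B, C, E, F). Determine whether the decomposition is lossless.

Chase test. Columns are A, B, C, D, E, F; row i has aⱼ where attribute j ∈ Ri, else bᵢⱼ.
Initial tableau (one row per fragment):
  row 1: b11 a2 a3 a4 a5 a6
  row 2: a1 b22 a3 b24 b25 b26
  row 3: a1 a2 a3 b34 a5 a6
Rows 1 and 3 agree on E; apply E→A and equate their A entries.
Rows 1 and 2 agree on A; apply A→C, E and equate their C, E entries.
Row 1 is now all distinguished symbols — the join is lossless.

Yes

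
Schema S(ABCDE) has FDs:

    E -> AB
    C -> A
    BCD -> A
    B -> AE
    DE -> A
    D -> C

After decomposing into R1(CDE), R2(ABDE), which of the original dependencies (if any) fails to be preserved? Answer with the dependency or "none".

Check C → A: no single fragment contains all of {AC}, and the restricted closure of {C} across the fragments never reaches {A}.
E → AB is preserved.
BCD → A is preserved.
B → AE is preserved.
DE → A is preserved.
D → C is preserved.

C -> A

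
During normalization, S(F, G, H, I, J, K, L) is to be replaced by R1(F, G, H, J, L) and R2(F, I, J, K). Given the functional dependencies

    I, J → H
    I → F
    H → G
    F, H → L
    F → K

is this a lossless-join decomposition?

No

Common attributes: R1 ∩ R2 = {F, J}.
Closure of {F, J}: F → K applies, adding K. So (F, J)⁺ = {F, J, K}.
The closure contains neither all of R1 = {F, G, H, J, L} nor all of R2 = {F, I, J, K}, so the common attributes are not a superkey of either fragment. The join is lossy.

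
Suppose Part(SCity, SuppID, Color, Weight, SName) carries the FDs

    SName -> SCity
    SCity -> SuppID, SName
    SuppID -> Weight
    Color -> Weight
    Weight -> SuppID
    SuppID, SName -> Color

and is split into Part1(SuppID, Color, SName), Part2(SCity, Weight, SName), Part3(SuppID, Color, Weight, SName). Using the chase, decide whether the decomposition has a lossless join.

Chase test. Columns are SCity, SuppID, Color, Weight, SName; row i has aⱼ where attribute j ∈ Parti, else bᵢⱼ.
Initial tableau (one row per fragment):
  row 1: b11 a2 a3 b14 a5
  row 2: a1 b22 b23 a4 a5
  row 3: b31 a2 a3 a4 a5
Rows 1 and 2 agree on SName; apply SName→SCity and equate their SCity entries.
Rows 1 and 3 agree on SName; apply SName→SCity and equate their SCity entries.
Rows 1 and 2 agree on SCity; apply SCity→SuppID, SName and equate their SuppID, SName entries.
Rows 1 and 2 agree on SuppID; apply SuppID→Weight and equate their Weight entries.
Rows 1 and 2 agree on SuppID, SName; apply SuppID, SName→Color and equate their Color entries.
Row 1 is now all distinguished symbols — the join is lossless.

Yes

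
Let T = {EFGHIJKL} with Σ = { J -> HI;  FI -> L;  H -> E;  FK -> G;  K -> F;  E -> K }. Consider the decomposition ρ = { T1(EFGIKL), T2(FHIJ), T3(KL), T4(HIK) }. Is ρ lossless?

Chase test. Columns are EFGHIJKL; row i has aⱼ where attribute j ∈ Ti, else bᵢⱼ.
Initial tableau (one row per fragment):
  row 1: a1 a2 a3 b14 a5 b16 a7 a8
  row 2: b21 a2 b23 a4 a5 a6 b27 b28
  row 3: b31 b32 b33 b34 b35 b36 a7 a8
  row 4: b41 b42 b43 a4 a5 b46 a7 b48
Rows 1 and 2 agree on FI; apply FI→L and equate their L entries.
Rows 2 and 4 agree on H; apply H→E and equate their E entries.
Rows 1 and 3 agree on K; apply K→F and equate their F entries.
Rows 1 and 4 agree on K; apply K→F and equate their F entries.
Rows 2 and 4 agree on E; apply E→K and equate their K entries.
Rows 1 and 4 agree on FI; apply FI→L and equate their L entries.
Rows 1 and 2 agree on FK; apply FK→G and equate their G entries.
Rows 1 and 3 agree on FK; apply FK→G and equate their G entries.
Rows 1 and 4 agree on FK; apply FK→G and equate their G entries.
No row becomes fully distinguished — the join is lossy.

No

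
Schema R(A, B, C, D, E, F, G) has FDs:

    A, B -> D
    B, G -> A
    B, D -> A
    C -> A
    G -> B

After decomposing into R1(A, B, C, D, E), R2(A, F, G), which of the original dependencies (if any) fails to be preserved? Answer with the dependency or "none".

G -> B

Check G → B: no single fragment contains all of {B, G}, and the restricted closure of {G} across the fragments never reaches {B}.
A, B → D is preserved.
B, G → A is preserved.
B, D → A is preserved.
C → A is preserved.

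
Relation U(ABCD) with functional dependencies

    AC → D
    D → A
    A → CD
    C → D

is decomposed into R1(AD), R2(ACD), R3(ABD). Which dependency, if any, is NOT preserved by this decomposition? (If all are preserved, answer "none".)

none

AC → D lies within R2.
D → A lies within R1.
A → CD lies within R2.
C → D lies within R2.
Every dependency is enforceable on the fragments, so the decomposition is dependency-preserving.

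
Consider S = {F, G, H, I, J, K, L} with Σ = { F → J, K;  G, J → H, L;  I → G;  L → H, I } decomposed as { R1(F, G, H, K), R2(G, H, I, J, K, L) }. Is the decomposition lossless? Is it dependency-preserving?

Lossless test: (G, H, K)⁺ = {G, H, K}, which is a superkey of neither fragment — lossy.
Dependency preservation: the restricted closure of {F} across the fragments never reaches {J, K}, so F → J, K cannot be enforced without a join — not preserved.

lossy and not dependency-preserving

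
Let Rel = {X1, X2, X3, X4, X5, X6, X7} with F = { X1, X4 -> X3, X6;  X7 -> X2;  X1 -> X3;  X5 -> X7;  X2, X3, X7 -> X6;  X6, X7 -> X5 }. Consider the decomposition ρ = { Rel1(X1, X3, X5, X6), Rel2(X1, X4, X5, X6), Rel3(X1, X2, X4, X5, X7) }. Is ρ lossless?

Chase test. Columns are X1, X2, X3, X4, X5, X6, X7; row i has aⱼ where attribute j ∈ Reli, else bᵢⱼ.
Initial tableau (one row per fragment):
  row 1: a1 b12 a3 b14 a5 a6 b17
  row 2: a1 b22 b23 a4 a5 a6 b27
  row 3: a1 a2 b33 a4 a5 b36 a7
Rows 2 and 3 agree on X1, X4; apply X1, X4→X3, X6 and equate their X3, X6 entries.
Rows 1 and 2 agree on X1; apply X1→X3 and equate their X3 entries.
Rows 1 and 2 agree on X5; apply X5→X7 and equate their X7 entries.
Rows 1 and 3 agree on X5; apply X5→X7 and equate their X7 entries.
Rows 1 and 2 agree on X7; apply X7→X2 and equate their X2 entries.
Rows 1 and 3 agree on X7; apply X7→X2 and equate their X2 entries.
Row 2 is now all distinguished symbols — the join is lossless.

Yes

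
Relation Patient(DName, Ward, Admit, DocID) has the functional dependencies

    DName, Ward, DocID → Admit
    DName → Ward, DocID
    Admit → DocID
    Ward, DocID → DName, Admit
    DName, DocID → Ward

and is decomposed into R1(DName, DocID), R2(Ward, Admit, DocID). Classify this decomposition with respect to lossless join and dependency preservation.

lossy and not dependency-preserving

Lossless test: (DocID)⁺ = {DocID}, which is a superkey of neither fragment — lossy.
Dependency preservation: the restricted closure of {DName} across the fragments never reaches {Ward, DocID}, so DName → Ward, DocID cannot be enforced without a join — not preserved.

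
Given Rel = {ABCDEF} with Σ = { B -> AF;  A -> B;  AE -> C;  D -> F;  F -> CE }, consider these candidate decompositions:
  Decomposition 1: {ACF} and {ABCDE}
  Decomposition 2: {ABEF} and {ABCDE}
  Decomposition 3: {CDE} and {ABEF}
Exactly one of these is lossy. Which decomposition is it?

Decomposition 3

Decomposition 1: common = {AC}, closure = {ABCEF} → lossless.
Decomposition 2: common = {ABE}, closure = {ABCEF} → lossless.
Decomposition 3: common = {E}, closure = {E} → lossy.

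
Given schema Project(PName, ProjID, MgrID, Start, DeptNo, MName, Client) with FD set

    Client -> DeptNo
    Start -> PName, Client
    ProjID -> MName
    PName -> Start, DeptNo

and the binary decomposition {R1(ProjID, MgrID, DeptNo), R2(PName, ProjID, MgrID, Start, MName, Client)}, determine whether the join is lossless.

No

Common attributes: R1 ∩ R2 = {ProjID, MgrID}.
Closure of {ProjID, MgrID}: ProjID → MName applies, adding MName. So (ProjID, MgrID)⁺ = {ProjID, MgrID, MName}.
The closure contains neither all of R1 = {ProjID, MgrID, DeptNo} nor all of R2 = {PName, ProjID, MgrID, Start, MName, Client}, so the common attributes are not a superkey of either fragment. The join is lossy.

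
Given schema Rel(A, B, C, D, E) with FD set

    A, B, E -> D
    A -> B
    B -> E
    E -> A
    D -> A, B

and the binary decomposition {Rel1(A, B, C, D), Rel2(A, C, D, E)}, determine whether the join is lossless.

Yes

Common attributes: Rel1 ∩ Rel2 = {A, C, D}.
Closure of {A, C, D}: A → B applies, adding B; B → E applies, adding E. So (A, C, D)⁺ = {A, B, C, D, E}.
This closure contains every attribute of Rel1, so Rel1 ∩ Rel2 → Rel1. The join is lossless.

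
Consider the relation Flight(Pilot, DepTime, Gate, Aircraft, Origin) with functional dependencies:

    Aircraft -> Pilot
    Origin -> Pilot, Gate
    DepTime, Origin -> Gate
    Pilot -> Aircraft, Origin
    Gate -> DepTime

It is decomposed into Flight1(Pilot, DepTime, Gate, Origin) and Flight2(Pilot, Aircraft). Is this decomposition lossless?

Yes

Common attributes: Flight1 ∩ Flight2 = {Pilot}.
Closure of {Pilot}: Pilot → Aircraft, Origin applies, adding Aircraft, Origin; Origin → Pilot, Gate applies, adding Gate; Gate → DepTime applies, adding DepTime. So (Pilot)⁺ = {Pilot, DepTime, Gate, Aircraft, Origin}.
This closure contains every attribute of Flight1, so Flight1 ∩ Flight2 → Flight1. The join is lossless.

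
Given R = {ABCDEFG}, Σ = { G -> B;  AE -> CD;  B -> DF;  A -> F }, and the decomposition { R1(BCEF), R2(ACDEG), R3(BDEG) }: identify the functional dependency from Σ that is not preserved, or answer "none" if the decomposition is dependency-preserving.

A -> F

Check A → F: no single fragment contains all of {AF}, and the restricted closure of {A} across the fragments never reaches {F}.
G → B is preserved.
AE → CD is preserved.
B → DF is preserved.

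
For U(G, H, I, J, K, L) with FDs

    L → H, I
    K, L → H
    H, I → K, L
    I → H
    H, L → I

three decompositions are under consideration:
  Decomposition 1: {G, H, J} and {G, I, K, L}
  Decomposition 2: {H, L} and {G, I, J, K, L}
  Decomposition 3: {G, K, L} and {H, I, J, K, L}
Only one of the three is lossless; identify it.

Decomposition 1: common = {G}, closure = {G} → lossy.
Decomposition 2: common = {L}, closure = {H, I, K, L} → lossless.
Decomposition 3: common = {K, L}, closure = {H, I, K, L} → lossy.

Decomposition 2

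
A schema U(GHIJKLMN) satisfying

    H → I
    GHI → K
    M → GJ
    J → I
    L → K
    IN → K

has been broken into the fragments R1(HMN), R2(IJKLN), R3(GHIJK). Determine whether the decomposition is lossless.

Chase test. Columns are GHIJKLMN; row i has aⱼ where attribute j ∈ Ri, else bᵢⱼ.
Initial tableau (one row per fragment):
  row 1: b11 a2 b13 b14 b15 b16 a7 a8
  row 2: b21 b22 a3 a4 a5 a6 b27 a8
  row 3: a1 a2 a3 a4 a5 b36 b37 b38
Rows 1 and 3 agree on H; apply H→I and equate their I entries.
Rows 1 and 2 agree on IN; apply IN→K and equate their K entries.
No row becomes fully distinguished — the join is lossy.

No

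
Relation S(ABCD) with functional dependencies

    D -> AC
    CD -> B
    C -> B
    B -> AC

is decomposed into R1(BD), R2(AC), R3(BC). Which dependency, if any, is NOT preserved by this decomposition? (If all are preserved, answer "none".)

none

D → AC: restricted closure across fragments reaches AC.
CD → B: restricted closure across fragments reaches B.
C → B lies within R3.
B → AC: restricted closure across fragments reaches AC.
Every dependency is enforceable on the fragments, so the decomposition is dependency-preserving.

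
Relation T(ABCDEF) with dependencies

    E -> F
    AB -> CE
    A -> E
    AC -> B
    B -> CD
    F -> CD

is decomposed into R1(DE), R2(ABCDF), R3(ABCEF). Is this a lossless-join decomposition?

Yes

Chase test. Columns are ABCDEF; row i has aⱼ where attribute j ∈ Ri, else bᵢⱼ.
Initial tableau (one row per fragment):
  row 1: b11 b12 b13 a4 a5 b16
  row 2: a1 a2 a3 a4 b25 a6
  row 3: a1 a2 a3 b34 a5 a6
Rows 1 and 3 agree on E; apply E→F and equate their F entries.
Rows 2 and 3 agree on AB; apply AB→CE and equate their CE entries.
Rows 2 and 3 agree on B; apply B→CD and equate their CD entries.
Rows 1 and 2 agree on F; apply F→CD and equate their CD entries.
Row 2 is now all distinguished symbols — the join is lossless.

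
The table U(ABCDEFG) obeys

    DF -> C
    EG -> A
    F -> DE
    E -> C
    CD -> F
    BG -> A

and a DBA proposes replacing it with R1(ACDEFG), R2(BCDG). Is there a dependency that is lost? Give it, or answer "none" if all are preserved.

BG -> A

Check BG → A: no single fragment contains all of {ABG}, and the restricted closure of {BG} across the fragments never reaches {A}.
DF → C is preserved.
EG → A is preserved.
F → DE is preserved.
E → C is preserved.
CD → F is preserved.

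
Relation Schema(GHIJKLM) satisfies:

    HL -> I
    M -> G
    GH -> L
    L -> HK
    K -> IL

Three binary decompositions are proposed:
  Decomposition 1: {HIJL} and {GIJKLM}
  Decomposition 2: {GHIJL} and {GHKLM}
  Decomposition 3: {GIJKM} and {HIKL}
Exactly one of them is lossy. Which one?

Decomposition 2

Decomposition 1: common = {IJL}, closure = {HIJKL} → lossless.
Decomposition 2: common = {GHL}, closure = {GHIKL} → lossy.
Decomposition 3: common = {IK}, closure = {HIKL} → lossless.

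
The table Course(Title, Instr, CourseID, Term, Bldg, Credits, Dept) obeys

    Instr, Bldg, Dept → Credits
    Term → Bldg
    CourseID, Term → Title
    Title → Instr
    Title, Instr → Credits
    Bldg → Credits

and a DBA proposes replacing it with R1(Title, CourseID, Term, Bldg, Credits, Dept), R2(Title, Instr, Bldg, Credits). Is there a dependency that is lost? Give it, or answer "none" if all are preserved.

Instr, Bldg, Dept → Credits: restricted closure across fragments reaches Credits.
Term → Bldg lies within R1.
CourseID, Term → Title lies within R1.
Title → Instr lies within R2.
Title, Instr → Credits lies within R2.
Bldg → Credits lies within R1.
Every dependency is enforceable on the fragments, so the decomposition is dependency-preserving.

none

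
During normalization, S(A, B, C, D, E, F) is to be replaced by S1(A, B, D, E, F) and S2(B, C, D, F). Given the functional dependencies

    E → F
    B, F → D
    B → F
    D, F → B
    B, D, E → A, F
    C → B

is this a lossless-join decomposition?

No

Common attributes: S1 ∩ S2 = {B, D, F}.
No dependency enlarges {B, D, F}, so (B, D, F)⁺ = {B, D, F}.
The closure contains neither all of S1 = {A, B, D, E, F} nor all of S2 = {B, C, D, F}, so the common attributes are not a superkey of either fragment. The join is lossy.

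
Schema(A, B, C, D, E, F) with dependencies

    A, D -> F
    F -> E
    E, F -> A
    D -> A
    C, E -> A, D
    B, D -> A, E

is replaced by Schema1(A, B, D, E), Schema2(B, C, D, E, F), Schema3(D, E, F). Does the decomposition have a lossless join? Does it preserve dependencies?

lossless but not dependency-preserving

Lossless test (chase): Rows 2 and 3 agree on E, F; apply E, F→A and equate their A entries. Rows 1 and 2 agree on D; apply D→A and equate their A entries. Rows 1 and 2 agree on A, D; apply A, D→F and equate their F entries. Row 2 is now all distinguished symbols — the join is lossless.
Dependency preservation: the restricted closure of {E, F} across the fragments never reaches {A}, so E, F → A cannot be enforced without a join — not preserved.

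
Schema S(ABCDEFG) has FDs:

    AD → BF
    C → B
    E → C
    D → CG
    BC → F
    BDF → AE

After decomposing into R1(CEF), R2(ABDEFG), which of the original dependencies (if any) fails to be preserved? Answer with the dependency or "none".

Check C → B: no single fragment contains all of {BC}, and the restricted closure of {C} across the fragments never reaches {B}.
AD → BF is preserved.
E → C is preserved.
D → CG is preserved.
BC → F is preserved.
BDF → AE is preserved.

C → B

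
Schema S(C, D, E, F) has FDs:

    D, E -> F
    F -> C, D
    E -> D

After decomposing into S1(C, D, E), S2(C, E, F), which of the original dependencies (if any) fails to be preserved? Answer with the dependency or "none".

Check F → C, D: no single fragment contains all of {C, D, F}, and the restricted closure of {F} across the fragments never reaches {C, D}.
D, E → F is preserved.
E → D is preserved.

F -> C, D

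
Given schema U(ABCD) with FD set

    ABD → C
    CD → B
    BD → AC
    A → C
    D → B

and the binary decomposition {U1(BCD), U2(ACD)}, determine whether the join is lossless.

Yes

Common attributes: U1 ∩ U2 = {CD}.
Closure of {CD}: CD → B applies, adding B; BD → AC applies, adding A. So (CD)⁺ = {ABCD}.
This closure contains every attribute of U1, so U1 ∩ U2 → U1. The join is lossless.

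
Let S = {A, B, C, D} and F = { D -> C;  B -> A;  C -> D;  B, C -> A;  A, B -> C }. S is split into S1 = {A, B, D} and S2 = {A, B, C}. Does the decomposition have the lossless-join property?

Yes

Common attributes: S1 ∩ S2 = {A, B}.
Closure of {A, B}: A, B → C applies, adding C; C → D applies, adding D. So (A, B)⁺ = {A, B, C, D}.
This closure contains every attribute of S1, so S1 ∩ S2 → S1. The join is lossless.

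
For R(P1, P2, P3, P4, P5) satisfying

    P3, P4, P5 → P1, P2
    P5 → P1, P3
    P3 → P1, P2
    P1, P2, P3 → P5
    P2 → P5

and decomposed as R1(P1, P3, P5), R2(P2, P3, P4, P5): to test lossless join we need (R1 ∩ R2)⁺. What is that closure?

P1, P2, P3, P5

R1 ∩ R2 = {P3, P5}.
P5 → P1, P3 applies, adding P1
P3 → P1, P2 applies, adding P2
Closure: {P1, P2, P3, P5}.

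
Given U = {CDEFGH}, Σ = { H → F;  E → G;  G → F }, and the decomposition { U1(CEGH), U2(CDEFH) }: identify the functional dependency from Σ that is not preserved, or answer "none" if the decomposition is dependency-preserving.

Check G → F: no single fragment contains all of {FG}, and the restricted closure of {G} across the fragments never reaches {F}.
H → F is preserved.
E → G is preserved.

G → F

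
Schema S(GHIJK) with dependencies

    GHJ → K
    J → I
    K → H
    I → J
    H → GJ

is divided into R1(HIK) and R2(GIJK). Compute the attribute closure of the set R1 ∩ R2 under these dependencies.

GHIJK

R1 ∩ R2 = {IK}.
K → H applies, adding H
I → J applies, adding J
H → GJ applies, adding G
Closure: {GHIJK}.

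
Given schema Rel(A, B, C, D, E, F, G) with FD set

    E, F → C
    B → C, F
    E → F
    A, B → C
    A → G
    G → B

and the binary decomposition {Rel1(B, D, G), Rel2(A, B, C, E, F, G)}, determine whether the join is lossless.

Common attributes: Rel1 ∩ Rel2 = {B, G}.
Closure of {B, G}: B → C, F applies, adding C, F. So (B, G)⁺ = {B, C, F, G}.
The closure contains neither all of Rel1 = {B, D, G} nor all of Rel2 = {A, B, C, E, F, G}, so the common attributes are not a superkey of either fragment. The join is lossy.

No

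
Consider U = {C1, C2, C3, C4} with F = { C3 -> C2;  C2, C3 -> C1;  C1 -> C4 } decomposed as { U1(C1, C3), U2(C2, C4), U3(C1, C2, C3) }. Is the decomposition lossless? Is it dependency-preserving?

Lossless test (chase): Rows 1 and 3 agree on C3; apply C3→C2 and equate their C2 entries. Rows 1 and 3 agree on C1; apply C1→C4 and equate their C4 entries. No row becomes fully distinguished — the join is lossy.
Dependency preservation: the restricted closure of {C1} across the fragments never reaches {C4}, so C1 → C4 cannot be enforced without a join — not preserved.

lossy and not dependency-preserving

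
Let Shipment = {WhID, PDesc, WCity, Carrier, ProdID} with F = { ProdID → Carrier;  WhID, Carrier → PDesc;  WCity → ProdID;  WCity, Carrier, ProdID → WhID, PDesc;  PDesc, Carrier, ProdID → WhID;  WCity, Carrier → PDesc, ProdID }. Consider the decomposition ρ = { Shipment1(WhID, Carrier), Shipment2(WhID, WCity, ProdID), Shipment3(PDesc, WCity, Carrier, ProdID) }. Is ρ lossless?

Chase test. Columns are WhID, PDesc, WCity, Carrier, ProdID; row i has aⱼ where attribute j ∈ Shipmenti, else bᵢⱼ.
Initial tableau (one row per fragment):
  row 1: a1 b12 b13 a4 b15
  row 2: a1 b22 a3 b24 a5
  row 3: b31 a2 a3 a4 a5
Rows 2 and 3 agree on ProdID; apply ProdID→Carrier and equate their Carrier entries.
Rows 1 and 2 agree on WhID, Carrier; apply WhID, Carrier→PDesc and equate their PDesc entries.
Rows 2 and 3 agree on WCity, Carrier, ProdID; apply WCity, Carrier, ProdID→WhID, PDesc and equate their WhID, PDesc entries.
Row 2 is now all distinguished symbols — the join is lossless.

Yes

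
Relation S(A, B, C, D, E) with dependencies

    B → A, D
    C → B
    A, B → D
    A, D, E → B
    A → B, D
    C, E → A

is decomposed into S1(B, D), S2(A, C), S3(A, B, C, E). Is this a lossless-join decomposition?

Chase test. Columns are A, B, C, D, E; row i has aⱼ where attribute j ∈ Si, else bᵢⱼ.
Initial tableau (one row per fragment):
  row 1: b11 a2 b13 a4 b15
  row 2: a1 b22 a3 b24 b25
  row 3: a1 a2 a3 b34 a5
Rows 1 and 3 agree on B; apply B→A, D and equate their A, D entries.
Rows 2 and 3 agree on C; apply C→B and equate their B entries.
Rows 1 and 2 agree on A, B; apply A, B→D and equate their D entries.
Row 3 is now all distinguished symbols — the join is lossless.

Yes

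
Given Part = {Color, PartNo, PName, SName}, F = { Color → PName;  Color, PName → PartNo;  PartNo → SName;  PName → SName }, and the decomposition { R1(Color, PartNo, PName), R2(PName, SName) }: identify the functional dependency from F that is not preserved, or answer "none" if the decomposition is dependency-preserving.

Check PartNo → SName: no single fragment contains all of {PartNo, SName}, and the restricted closure of {PartNo} across the fragments never reaches {SName}.
Color → PName is preserved.
Color, PName → PartNo is preserved.
PName → SName is preserved.

PartNo → SName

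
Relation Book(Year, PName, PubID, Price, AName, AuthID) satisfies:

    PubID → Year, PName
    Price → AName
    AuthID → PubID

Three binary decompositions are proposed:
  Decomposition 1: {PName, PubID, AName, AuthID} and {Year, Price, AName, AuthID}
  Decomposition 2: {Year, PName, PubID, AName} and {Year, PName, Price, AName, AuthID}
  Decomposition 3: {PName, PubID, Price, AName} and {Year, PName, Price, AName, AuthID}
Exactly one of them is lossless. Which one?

Decomposition 1

Decomposition 1: common = {AName, AuthID}, closure = {Year, PName, PubID, AName, AuthID} → lossless.
Decomposition 2: common = {Year, PName, AName}, closure = {Year, PName, AName} → lossy.
Decomposition 3: common = {PName, Price, AName}, closure = {PName, Price, AName} → lossy.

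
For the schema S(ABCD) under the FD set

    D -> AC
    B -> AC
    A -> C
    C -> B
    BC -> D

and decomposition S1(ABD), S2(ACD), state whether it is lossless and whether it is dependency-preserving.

Lossless test: (AD)⁺ = {ABCD}, which contains all of one fragment — lossless.
Dependency preservation: B → AC; C → B; BC → D are not contained in any single fragment, but the restricted closure of each left-hand side across the fragments still reaches the right-hand side; the remaining FDs each lie inside some fragment. All dependencies are preserved.

lossless and dependency-preserving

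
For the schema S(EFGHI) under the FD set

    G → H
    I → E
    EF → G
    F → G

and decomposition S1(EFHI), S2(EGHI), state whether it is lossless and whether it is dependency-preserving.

lossy and not dependency-preserving

Lossless test: (EHI)⁺ = {EHI}, which is a superkey of neither fragment — lossy.
Dependency preservation: the restricted closure of {EF} across the fragments never reaches {G}, so EF → G cannot be enforced without a join — not preserved.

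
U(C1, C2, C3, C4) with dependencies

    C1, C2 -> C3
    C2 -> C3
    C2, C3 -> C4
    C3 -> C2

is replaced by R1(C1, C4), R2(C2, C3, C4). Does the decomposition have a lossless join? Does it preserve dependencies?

Lossless test: (C4)⁺ = {C4}, which is a superkey of neither fragment — lossy.
Dependency preservation: C1, C2 → C3 is not contained in any single fragment, but the restricted closure of its left-hand side across the fragments still reaches the right-hand side; the remaining FDs each lie inside some fragment. All dependencies are preserved.

lossy but dependency-preserving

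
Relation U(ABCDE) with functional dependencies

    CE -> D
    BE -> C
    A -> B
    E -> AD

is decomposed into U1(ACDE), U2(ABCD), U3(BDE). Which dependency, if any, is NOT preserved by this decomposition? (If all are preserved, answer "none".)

none

CE → D lies within U1.
BE → C: restricted closure across fragments reaches C.
A → B lies within U2.
E → AD lies within U1.
Every dependency is enforceable on the fragments, so the decomposition is dependency-preserving.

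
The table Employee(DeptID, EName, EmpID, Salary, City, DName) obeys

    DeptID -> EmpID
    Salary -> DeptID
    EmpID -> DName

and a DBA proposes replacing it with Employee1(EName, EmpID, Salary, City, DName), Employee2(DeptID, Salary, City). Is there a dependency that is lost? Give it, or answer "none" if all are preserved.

Check DeptID → EmpID: no single fragment contains all of {DeptID, EmpID}, and the restricted closure of {DeptID} across the fragments never reaches {EmpID}.
Salary → DeptID is preserved.
EmpID → DName is preserved.

DeptID -> EmpID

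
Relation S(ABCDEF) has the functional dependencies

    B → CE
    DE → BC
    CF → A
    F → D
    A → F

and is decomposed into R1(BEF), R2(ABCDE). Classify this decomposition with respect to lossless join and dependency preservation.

lossy and not dependency-preserving

Lossless test: (BE)⁺ = {BCE}, which is a superkey of neither fragment — lossy.
Dependency preservation: the restricted closure of {CF} across the fragments never reaches {A}, so CF → A cannot be enforced without a join — not preserved.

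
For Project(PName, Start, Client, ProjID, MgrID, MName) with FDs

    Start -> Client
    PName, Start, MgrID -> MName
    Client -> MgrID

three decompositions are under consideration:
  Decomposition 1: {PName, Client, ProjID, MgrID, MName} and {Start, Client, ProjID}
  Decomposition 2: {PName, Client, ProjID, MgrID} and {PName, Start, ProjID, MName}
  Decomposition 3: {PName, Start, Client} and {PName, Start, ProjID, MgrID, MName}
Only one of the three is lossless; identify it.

Decomposition 1: common = {Client, ProjID}, closure = {Client, ProjID, MgrID} → lossy.
Decomposition 2: common = {PName, ProjID}, closure = {PName, ProjID} → lossy.
Decomposition 3: common = {PName, Start}, closure = {PName, Start, Client, MgrID, MName} → lossless.

Decomposition 3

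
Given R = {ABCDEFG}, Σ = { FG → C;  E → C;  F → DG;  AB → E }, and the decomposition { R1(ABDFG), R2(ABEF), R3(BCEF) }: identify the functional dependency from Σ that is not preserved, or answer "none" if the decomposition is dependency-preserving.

none

FG → C: restricted closure across fragments reaches C.
E → C lies within R3.
F → DG lies within R1.
AB → E lies within R2.
Every dependency is enforceable on the fragments, so the decomposition is dependency-preserving.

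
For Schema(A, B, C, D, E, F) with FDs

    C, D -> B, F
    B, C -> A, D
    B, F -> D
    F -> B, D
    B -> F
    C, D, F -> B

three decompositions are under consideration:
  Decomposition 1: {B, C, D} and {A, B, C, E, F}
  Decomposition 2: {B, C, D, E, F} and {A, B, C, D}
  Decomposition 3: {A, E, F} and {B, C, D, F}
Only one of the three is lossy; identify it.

Decomposition 1: common = {B, C}, closure = {A, B, C, D, F} → lossless.
Decomposition 2: common = {B, C, D}, closure = {A, B, C, D, F} → lossless.
Decomposition 3: common = {F}, closure = {B, D, F} → lossy.

Decomposition 3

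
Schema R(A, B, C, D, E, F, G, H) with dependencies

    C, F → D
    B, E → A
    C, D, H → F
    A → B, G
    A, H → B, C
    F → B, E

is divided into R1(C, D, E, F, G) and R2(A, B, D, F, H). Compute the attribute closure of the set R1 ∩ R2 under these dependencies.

R1 ∩ R2 = {D, F}.
F → B, E applies, adding B, E
B, E → A applies, adding A
A → B, G applies, adding G
Closure: {A, B, D, E, F, G}.

A, B, D, E, F, G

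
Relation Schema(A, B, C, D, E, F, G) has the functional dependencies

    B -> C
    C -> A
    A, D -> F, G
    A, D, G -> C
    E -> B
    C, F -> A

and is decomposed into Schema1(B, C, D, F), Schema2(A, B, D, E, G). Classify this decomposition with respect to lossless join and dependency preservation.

Lossless test: (B, D)⁺ = {A, B, C, D, F, G}, which contains all of one fragment — lossless.
Dependency preservation: the restricted closure of {C} across the fragments never reaches {A}, so C → A cannot be enforced without a join — not preserved.

lossless but not dependency-preserving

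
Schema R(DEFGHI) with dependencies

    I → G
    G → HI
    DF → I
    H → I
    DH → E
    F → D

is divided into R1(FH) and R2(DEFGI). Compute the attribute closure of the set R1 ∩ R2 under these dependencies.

DEFGHI

R1 ∩ R2 = {F}.
F → D applies, adding D
DF → I applies, adding I
I → G applies, adding G
G → HI applies, adding H
DH → E applies, adding E
Closure: {DEFGHI}.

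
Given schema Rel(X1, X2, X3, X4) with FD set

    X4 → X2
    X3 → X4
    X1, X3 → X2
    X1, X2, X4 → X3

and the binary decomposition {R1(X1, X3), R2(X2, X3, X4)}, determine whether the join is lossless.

Common attributes: R1 ∩ R2 = {X3}.
Closure of {X3}: X3 → X4 applies, adding X4; X4 → X2 applies, adding X2. So (X3)⁺ = {X2, X3, X4}.
This closure contains every attribute of R2, so R1 ∩ R2 → R2. The join is lossless.

Yes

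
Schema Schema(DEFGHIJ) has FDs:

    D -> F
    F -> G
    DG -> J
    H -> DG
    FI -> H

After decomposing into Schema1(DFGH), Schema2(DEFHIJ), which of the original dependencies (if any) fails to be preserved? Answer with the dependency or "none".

none

D → F lies within Schema1.
F → G lies within Schema1.
DG → J: restricted closure across fragments reaches J.
H → DG lies within Schema1.
FI → H lies within Schema2.
Every dependency is enforceable on the fragments, so the decomposition is dependency-preserving.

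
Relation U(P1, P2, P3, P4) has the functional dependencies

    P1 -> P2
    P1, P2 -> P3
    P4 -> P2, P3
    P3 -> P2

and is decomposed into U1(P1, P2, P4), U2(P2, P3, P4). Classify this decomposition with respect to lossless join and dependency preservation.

lossless but not dependency-preserving

Lossless test: (P2, P4)⁺ = {P2, P3, P4}, which contains all of one fragment — lossless.
Dependency preservation: the restricted closure of {P1, P2} across the fragments never reaches {P3}, so P1, P2 → P3 cannot be enforced without a join — not preserved.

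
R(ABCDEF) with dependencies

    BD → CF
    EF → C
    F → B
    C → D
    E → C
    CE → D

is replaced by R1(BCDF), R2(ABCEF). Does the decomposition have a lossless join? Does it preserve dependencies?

Lossless test: (BCF)⁺ = {BCDF}, which contains all of one fragment — lossless.
Dependency preservation: CE → D is not contained in any single fragment, but the restricted closure of its left-hand side across the fragments still reaches the right-hand side; the remaining FDs each lie inside some fragment. All dependencies are preserved.

lossless and dependency-preserving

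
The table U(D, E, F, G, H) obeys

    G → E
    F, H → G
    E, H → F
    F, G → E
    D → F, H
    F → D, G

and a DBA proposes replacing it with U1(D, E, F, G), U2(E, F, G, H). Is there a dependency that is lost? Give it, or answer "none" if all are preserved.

G → E lies within U1.
F, H → G lies within U2.
E, H → F lies within U2.
F, G → E lies within U1.
D → F, H: restricted closure across fragments reaches F, H.
F → D, G lies within U1.
Every dependency is enforceable on the fragments, so the decomposition is dependency-preserving.

none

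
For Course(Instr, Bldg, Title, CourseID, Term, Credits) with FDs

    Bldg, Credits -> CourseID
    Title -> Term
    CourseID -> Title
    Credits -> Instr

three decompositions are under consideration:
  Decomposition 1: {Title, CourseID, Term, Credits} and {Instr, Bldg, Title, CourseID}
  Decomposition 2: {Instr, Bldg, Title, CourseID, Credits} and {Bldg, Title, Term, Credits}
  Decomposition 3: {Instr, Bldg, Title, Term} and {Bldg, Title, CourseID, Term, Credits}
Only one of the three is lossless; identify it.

Decomposition 1: common = {Title, CourseID}, closure = {Title, CourseID, Term} → lossy.
Decomposition 2: common = {Bldg, Title, Credits}, closure = {Instr, Bldg, Title, CourseID, Term, Credits} → lossless.
Decomposition 3: common = {Bldg, Title, Term}, closure = {Bldg, Title, Term} → lossy.

Decomposition 2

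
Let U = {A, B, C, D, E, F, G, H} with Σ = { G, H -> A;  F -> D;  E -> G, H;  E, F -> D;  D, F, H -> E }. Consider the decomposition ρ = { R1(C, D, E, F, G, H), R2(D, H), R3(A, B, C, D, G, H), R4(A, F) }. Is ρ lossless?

Chase test. Columns are A, B, C, D, E, F, G, H; row i has aⱼ where attribute j ∈ Ri, else bᵢⱼ.
Initial tableau (one row per fragment):
  row 1: b11 b12 a3 a4 a5 a6 a7 a8
  row 2: b21 b22 b23 a4 b25 b26 b27 a8
  row 3: a1 a2 a3 a4 b35 b36 a7 a8
  row 4: a1 b42 b43 b44 b45 a6 b47 b48
Rows 1 and 3 agree on G, H; apply G, H→A and equate their A entries.
Rows 1 and 4 agree on F; apply F→D and equate their D entries.
No row becomes fully distinguished — the join is lossy.

No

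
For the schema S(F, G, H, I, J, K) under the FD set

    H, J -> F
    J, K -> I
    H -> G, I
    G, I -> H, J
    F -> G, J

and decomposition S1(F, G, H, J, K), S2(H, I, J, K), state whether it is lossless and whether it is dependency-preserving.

lossless but not dependency-preserving

Lossless test: (H, J, K)⁺ = {F, G, H, I, J, K}, which contains all of one fragment — lossless.
Dependency preservation: the restricted closure of {G, I} across the fragments never reaches {H, J}, so G, I → H, J cannot be enforced without a join — not preserved.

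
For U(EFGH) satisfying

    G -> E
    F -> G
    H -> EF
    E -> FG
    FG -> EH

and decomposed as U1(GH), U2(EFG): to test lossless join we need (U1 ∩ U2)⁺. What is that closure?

EFGH

U1 ∩ U2 = {G}.
G → E applies, adding E
E → FG applies, adding F
FG → EH applies, adding H
Closure: {EFGH}.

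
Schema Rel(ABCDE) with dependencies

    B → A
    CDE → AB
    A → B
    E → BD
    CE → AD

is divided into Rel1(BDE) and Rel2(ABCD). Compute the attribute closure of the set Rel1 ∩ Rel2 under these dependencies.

ABD

Rel1 ∩ Rel2 = {BD}.
B → A applies, adding A
Closure: {ABD}.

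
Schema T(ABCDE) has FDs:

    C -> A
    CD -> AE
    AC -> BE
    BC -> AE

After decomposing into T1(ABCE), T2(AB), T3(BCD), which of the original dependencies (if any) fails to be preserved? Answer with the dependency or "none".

C → A lies within T1.
CD → AE: restricted closure across fragments reaches AE.
AC → BE lies within T1.
BC → AE lies within T1.
Every dependency is enforceable on the fragments, so the decomposition is dependency-preserving.

none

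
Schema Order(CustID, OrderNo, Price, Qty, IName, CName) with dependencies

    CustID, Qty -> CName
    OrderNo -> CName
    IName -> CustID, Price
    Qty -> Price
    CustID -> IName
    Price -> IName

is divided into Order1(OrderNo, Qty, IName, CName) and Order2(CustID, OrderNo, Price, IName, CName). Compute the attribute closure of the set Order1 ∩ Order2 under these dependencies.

Order1 ∩ Order2 = {OrderNo, IName, CName}.
IName → CustID, Price applies, adding CustID, Price
Closure: {CustID, OrderNo, Price, IName, CName}.

CustID, OrderNo, Price, IName, CName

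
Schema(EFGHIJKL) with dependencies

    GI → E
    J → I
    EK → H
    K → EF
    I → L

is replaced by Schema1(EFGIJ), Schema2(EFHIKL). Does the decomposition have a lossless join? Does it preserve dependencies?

Lossless test: (EFI)⁺ = {EFIL}, which is a superkey of neither fragment — lossy.
Dependency preservation: every FD's attributes lie within a single fragment, so each can be enforced locally — preserved.

lossy but dependency-preserving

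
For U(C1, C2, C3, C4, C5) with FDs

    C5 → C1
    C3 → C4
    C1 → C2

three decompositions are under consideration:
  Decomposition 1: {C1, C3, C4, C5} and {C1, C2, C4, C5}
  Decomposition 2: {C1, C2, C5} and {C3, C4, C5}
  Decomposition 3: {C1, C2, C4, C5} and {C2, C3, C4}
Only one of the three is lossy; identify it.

Decomposition 3

Decomposition 1: common = {C1, C4, C5}, closure = {C1, C2, C4, C5} → lossless.
Decomposition 2: common = {C5}, closure = {C1, C2, C5} → lossless.
Decomposition 3: common = {C2, C4}, closure = {C2, C4} → lossy.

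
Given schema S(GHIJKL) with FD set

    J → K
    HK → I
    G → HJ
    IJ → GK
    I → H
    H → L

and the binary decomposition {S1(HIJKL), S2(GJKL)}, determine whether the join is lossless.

Common attributes: S1 ∩ S2 = {JKL}.
No dependency enlarges {JKL}, so (JKL)⁺ = {JKL}.
The closure contains neither all of S1 = {HIJKL} nor all of S2 = {GJKL}, so the common attributes are not a superkey of either fragment. The join is lossy.

No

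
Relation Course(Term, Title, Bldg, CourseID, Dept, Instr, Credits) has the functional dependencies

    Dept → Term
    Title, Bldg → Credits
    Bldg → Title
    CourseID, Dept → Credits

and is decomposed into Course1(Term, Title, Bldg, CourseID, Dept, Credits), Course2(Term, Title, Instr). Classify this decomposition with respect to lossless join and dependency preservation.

lossy but dependency-preserving

Lossless test: (Term, Title)⁺ = {Term, Title}, which is a superkey of neither fragment — lossy.
Dependency preservation: every FD's attributes lie within a single fragment, so each can be enforced locally — preserved.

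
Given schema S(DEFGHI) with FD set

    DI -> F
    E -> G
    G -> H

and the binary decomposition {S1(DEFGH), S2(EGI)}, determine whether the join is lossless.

Common attributes: S1 ∩ S2 = {EG}.
Closure of {EG}: G → H applies, adding H. So (EG)⁺ = {EGH}.
The closure contains neither all of S1 = {DEFGH} nor all of S2 = {EGI}, so the common attributes are not a superkey of either fragment. The join is lossy.

No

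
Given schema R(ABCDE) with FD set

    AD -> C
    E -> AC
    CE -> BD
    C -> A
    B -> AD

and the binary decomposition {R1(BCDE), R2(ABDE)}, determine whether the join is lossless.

Common attributes: R1 ∩ R2 = {BDE}.
Closure of {BDE}: E → AC applies, adding AC. So (BDE)⁺ = {ABCDE}.
This closure contains every attribute of R1, so R1 ∩ R2 → R1. The join is lossless.

Yes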